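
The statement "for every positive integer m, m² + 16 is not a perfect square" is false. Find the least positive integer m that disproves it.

m = 3

Check each positive integer m in order until m² + 16 is a perfect square.
m = 1: 1² + 16 = 17, not a perfect square.
m = 2: 2² + 16 = 20, not a perfect square.
m = 3: 3² + 16 = 25 = 5², a perfect square.
Thus m = 3 disproves the claim, and no smaller m works.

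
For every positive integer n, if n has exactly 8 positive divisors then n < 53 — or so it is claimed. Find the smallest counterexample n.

Check each positive integer n in order until n has exactly 8 positive divisors but the claim fails.
n = 24: τ(24) = 8; 24 < 53.
n = 30: τ(30) = 8; 30 < 53.
n = 40: τ(40) = 8; 40 < 53.
n = 42: τ(42) = 8; 42 < 53.
n = 54: τ(54) = 8; 54 ≥ 53.
Hence n = 54 is a counterexample.

n = 54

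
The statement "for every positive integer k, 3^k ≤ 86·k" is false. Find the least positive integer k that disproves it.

A counterexample is any positive integer k such that 3^k > 86·k; we check each in order.
For k = 1, 2, 3, 4, 5 the conclusion holds.
k = 6: 3^k = 729 and 86·k = 516, so 729 > 516.
Hence k = 6 is a counterexample.

k = 6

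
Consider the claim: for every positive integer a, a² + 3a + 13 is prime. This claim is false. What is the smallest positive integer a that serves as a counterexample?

We need the least positive integer a for which a² + 3a + 13 is not prime.
The first 8 eligible values, up to a = 8, all satisfy the conclusion.
a = 9: a² + 3a + 13 = 121 = 11 × 11, composite.

a = 9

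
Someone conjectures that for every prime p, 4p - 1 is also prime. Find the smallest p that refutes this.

p = 7

Check each prime p in order until 4p - 1 is not prime.
p = 2: 4p - 1 = 7, prime.
p = 3: 4p - 1 = 11, prime.
p = 5: 4p - 1 = 19, prime.
p = 7: 4p - 1 = 27 = 3 × 9, not prime.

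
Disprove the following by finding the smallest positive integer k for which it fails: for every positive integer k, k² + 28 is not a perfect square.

k = 6

A counterexample is any positive integer k such that k² + 28 is a perfect square; we check each in order.
k = 1: 1² + 28 = 29, not a perfect square.
k = 2: 2² + 28 = 32, not a perfect square.
k = 3: 3² + 28 = 37, not a perfect square.
k = 4: 4² + 28 = 44, not a perfect square.
k = 5: 5² + 28 = 53, not a perfect square.
k = 6: 6² + 28 = 64 = 8², a perfect square.
So k = 6 is the smallest counterexample.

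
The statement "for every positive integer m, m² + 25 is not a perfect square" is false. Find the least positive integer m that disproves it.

Check each positive integer m in order until m² + 25 is a perfect square.
The first 11 eligible values, up to m = 11, all satisfy the conclusion.
m = 12: 12² + 25 = 169 = 13², a perfect square.

m = 12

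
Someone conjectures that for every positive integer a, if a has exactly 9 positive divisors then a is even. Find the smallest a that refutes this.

We need the least positive integer a for which a has exactly 9 positive divisors but a is odd.
a = 36: divisors of 36: 9 divisors; 36 is even.
a = 100: divisors of 100: 9 divisors; 100 is even.
a = 196: divisors of 196: 9 divisors; 196 is even.
a = 225: divisors of 225: 9 divisors; 225 is odd.

a = 225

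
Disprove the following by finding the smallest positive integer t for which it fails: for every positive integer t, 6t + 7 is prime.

t = 3

A counterexample is any positive integer t such that 6t + 7 is not prime; we check each in order.
For t = 1, 2 the conclusion holds.
t = 3: 6t + 7 = 25 = 5 × 5, composite.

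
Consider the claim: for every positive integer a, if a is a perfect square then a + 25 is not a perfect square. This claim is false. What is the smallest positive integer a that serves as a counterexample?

a = 144

Check each positive integer a in order until a is a perfect square but a + 25 is a perfect square.
The first 11 eligible values, up to a = 121, all satisfy the conclusion.
a = 144: 144 = 12² and 144 + 25 = 169 = 13².
Hence a = 144 is a counterexample.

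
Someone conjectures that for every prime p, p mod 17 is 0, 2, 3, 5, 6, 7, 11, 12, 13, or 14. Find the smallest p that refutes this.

p = 43

We need the least prime p for which the claim fails.
For p = 2, 3, 5, 7, …, 31, 37, 41 the conclusion holds.
p = 43: 43 mod 17 = 9 — not in {0, 2, 3, 5, 6, 7, 11, 12, 13, 14}.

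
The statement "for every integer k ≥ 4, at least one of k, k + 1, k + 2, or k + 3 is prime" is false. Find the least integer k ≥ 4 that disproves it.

k = 24

For k = 4, 5, 6, 7, …, 21, 22, 23 the conclusion holds.
k = 24: 24 = 2 × 12; 25 = 5 × 5; 26 = 2 × 13; 27 = 3 × 9 — all composite.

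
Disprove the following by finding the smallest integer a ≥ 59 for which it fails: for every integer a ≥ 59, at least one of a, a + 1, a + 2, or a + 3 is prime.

We need the least integer a ≥ 59 for which a, a + 1, a + 2, a + 3 are all composite.
For a = 59, 60, 61 the conclusion holds.
a = 62: 62 = 2 × 31; 63 = 3 × 21; 64 = 2 × 32; 65 = 5 × 13 — all composite.

a = 62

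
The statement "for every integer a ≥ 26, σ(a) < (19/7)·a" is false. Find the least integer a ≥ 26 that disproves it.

Check each integer a ≥ 26 in order until the claim fails.
For a = 26, 27, 28, 29, …, 57, 58, 59 the conclusion holds.
a = 60: σ(60) = 168; 168 ≥ 1140/7.
So a = 60 is the smallest counterexample.

a = 60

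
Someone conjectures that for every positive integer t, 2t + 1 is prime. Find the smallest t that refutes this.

t = 4

A counterexample is any positive integer t such that 2t + 1 is not prime; we check each in order.
t = 1: 2t + 1 = 3, prime.
t = 2: 2t + 1 = 5, prime.
t = 3: 2t + 1 = 7, prime.
t = 4: 2t + 1 = 9 = 3 × 3, composite.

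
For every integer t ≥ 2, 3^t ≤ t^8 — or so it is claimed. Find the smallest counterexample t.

A counterexample is any integer t ≥ 2 such that 3^t > t^8; we check each in order.
The first 21 eligible values, up to t = 22, all satisfy the conclusion.
t = 23: 3^t = 94143178827 and t^8 = 78310985281, so 94143178827 > 78310985281.
Hence t = 23 is a counterexample.

t = 23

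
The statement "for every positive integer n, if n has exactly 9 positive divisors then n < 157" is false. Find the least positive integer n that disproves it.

We need the least positive integer n for which n has exactly 9 positive divisors but the claim fails.
For n = 36, 100 the conclusion holds.
n = 196: τ(196) = 9; 196 ≥ 157.

n = 196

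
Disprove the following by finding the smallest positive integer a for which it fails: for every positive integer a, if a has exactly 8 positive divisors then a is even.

a = 105

Check each positive integer a in order until a has exactly 8 positive divisors but a is odd.
For a = 24, 30, 40, 42, …, 88, 102, 104 the conclusion holds.
a = 105: divisors of 105: 1, 3, 5, 7, 15, 21, 35, 105; 105 is odd.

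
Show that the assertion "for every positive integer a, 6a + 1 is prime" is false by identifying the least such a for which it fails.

A counterexample is any positive integer a such that 6a + 1 is not prime; we check each in order.
For a = 1, 2, 3 the conclusion holds.
a = 4: 6a + 1 = 25 = 5 × 5, composite.
Thus a = 4 disproves the claim, and no smaller a works.

a = 4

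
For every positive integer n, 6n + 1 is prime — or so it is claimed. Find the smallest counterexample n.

A counterexample is any positive integer n such that 6n + 1 is not prime; we check each in order.
n = 1: 6n + 1 = 7, prime.
n = 2: 6n + 1 = 13, prime.
n = 3: 6n + 1 = 19, prime.
n = 4: 6n + 1 = 25 = 5 × 5, composite.

n = 4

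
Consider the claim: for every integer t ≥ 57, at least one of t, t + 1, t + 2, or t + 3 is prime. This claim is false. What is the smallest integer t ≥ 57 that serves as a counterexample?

t = 62

t = 57: 59 is prime.
t = 58: 59 is prime.
t = 59: 59 is prime.
t = 60: 61 is prime.
t = 61: 61 is prime.
t = 62: 62 = 2 × 31; 63 = 3 × 21; 64 = 2 × 32; 65 = 5 × 13 — all composite.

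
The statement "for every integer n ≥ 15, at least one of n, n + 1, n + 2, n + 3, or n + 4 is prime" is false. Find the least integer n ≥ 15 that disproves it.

We need the least integer n ≥ 15 for which n, n + 1, n + 2, n + 3, n + 4 are all composite.
For n = 15, 16, 17, 18, 19, 20, 21, 22, 23 the conclusion holds.
n = 24: 24 = 2 × 12; 25 = 5 × 5; 26 = 2 × 13; 27 = 3 × 9; 28 = 2 × 14 — all composite.

n = 24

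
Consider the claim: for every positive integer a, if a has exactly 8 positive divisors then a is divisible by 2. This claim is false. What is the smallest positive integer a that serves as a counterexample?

We need the least positive integer a for which a has exactly 8 positive divisors but a is not divisible by 2.
The first 12 eligible values, up to a = 104, all satisfy the conclusion.
a = 105: τ(105) = 8; 105 mod 2 = 1.
So a = 105 is the smallest counterexample.

a = 105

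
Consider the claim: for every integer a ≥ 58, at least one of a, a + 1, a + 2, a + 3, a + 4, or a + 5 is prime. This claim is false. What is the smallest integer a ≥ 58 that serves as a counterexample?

a = 90

We need the least integer a ≥ 58 for which a, a + 1, a + 2, a + 3, a + 4, a + 5 are all composite.
For a = 58, 59, 60, 61, …, 87, 88, 89 the conclusion holds.
a = 90: 90 = 2 × 45; 91 = 7 × 13; 92 = 2 × 46; 93 = 3 × 31; 94 = 2 × 47; 95 = 5 × 19 — all composite.
Thus a = 90 disproves the claim, and no smaller a works.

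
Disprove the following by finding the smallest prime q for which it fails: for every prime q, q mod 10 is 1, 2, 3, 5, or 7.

q = 19

Check each prime q in order until the claim fails.
For q = 2, 3, 5, 7, 11, 13, 17 the conclusion holds.
q = 19: 19 mod 10 = 9 — not in {1, 2, 3, 5, 7}.
So q = 19 is the smallest counterexample.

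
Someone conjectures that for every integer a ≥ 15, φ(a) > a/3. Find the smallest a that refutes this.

a = 18

Check each integer a ≥ 15 in order until the claim fails.
For a = 15, 16, 17 the conclusion holds.
a = 18: φ(18) = 6 and 18/3 = 6, so φ(18) ≤ 18/3.
Hence a = 18 is a counterexample.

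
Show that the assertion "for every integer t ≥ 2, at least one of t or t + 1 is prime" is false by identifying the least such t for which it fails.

t = 8

The first 6 eligible values, up to t = 7, all satisfy the conclusion.
t = 8: 8 = 2 × 4; 9 = 3 × 3 — both composite.
So t = 8 is the smallest counterexample.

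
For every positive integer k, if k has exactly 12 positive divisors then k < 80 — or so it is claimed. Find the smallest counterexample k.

k = 84

k = 60: τ(60) = 12; 60 < 80.
k = 72: τ(72) = 12; 72 < 80.
k = 84: τ(84) = 12; 84 ≥ 80.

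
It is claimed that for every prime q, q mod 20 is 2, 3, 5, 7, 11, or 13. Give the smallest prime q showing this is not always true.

q = 17

A counterexample is any prime q such that the claim fails; we check each in order.
For q = 2, 3, 5, 7, 11, 13 the conclusion holds.
q = 17: 17 mod 20 = 17 — not in {2, 3, 5, 7, 11, 13}.
So q = 17 is the smallest counterexample.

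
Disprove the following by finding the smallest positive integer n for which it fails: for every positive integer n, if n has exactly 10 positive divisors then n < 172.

n = 176

Check each positive integer n in order until n has exactly 10 positive divisors but the claim fails.
n = 48: τ(48) = 10; 48 < 172.
n = 80: τ(80) = 10; 80 < 172.
n = 112: τ(112) = 10; 112 < 172.
n = 162: τ(162) = 10; 162 < 172.
n = 176: τ(176) = 10; 176 ≥ 172.
So n = 176 is the smallest counterexample.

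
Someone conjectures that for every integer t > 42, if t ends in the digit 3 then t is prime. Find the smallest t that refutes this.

t = 63

A counterexample is any integer t > 42 such that t ends in the digit 3 but t is not prime; we check each in order.
t = 43: 43 ends in 3 and is prime.
t = 53: 53 ends in 3 and is prime.
t = 63: 63 ends in 3; 63 = 3 × 21, composite.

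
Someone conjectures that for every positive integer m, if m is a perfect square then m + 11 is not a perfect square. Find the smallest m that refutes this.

The first 4 eligible values, up to m = 16, all satisfy the conclusion.
m = 25: 25 = 5² and 25 + 11 = 36 = 6².
Thus m = 25 disproves the claim, and no smaller m works.

m = 25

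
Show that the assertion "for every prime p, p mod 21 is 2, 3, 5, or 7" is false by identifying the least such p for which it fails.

p = 11

We need the least prime p for which the claim fails.
For p = 2, 3, 5, 7 the conclusion holds.
p = 11: 11 mod 21 = 11 — not in {2, 3, 5, 7}.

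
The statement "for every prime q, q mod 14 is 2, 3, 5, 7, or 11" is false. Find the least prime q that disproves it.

We need the least prime q for which the claim fails.
The first 5 eligible values, up to q = 11, all satisfy the conclusion.
q = 13: 13 mod 14 = 13 — not in {2, 3, 5, 7, 11}.

q = 13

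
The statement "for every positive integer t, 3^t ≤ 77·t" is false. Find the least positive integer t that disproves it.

t = 6

Check each positive integer t in order until 3^t > 77·t.
For t = 1, 2, 3, 4, 5 the conclusion holds.
t = 6: 3^t = 729 and 77·t = 462, so 729 > 462.
Thus t = 6 disproves the claim, and no smaller t works.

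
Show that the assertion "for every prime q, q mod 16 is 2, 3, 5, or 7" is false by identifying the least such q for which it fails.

q = 11

We need the least prime q for which the claim fails.
q = 2: 2 mod 16 = 2.
q = 3: 3 mod 16 = 3.
q = 5: 5 mod 16 = 5.
q = 7: 7 mod 16 = 7.
q = 11: 11 mod 16 = 11 — not in {2, 3, 5, 7}.
So q = 11 is the smallest counterexample.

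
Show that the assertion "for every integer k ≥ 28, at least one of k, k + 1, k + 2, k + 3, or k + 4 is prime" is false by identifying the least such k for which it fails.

We need the least integer k ≥ 28 for which k, k + 1, k + 2, k + 3, k + 4 are all composite.
k = 28: 29 is prime.
k = 29: 29 is prime.
k = 30: 31 is prime.
k = 31: 31 is prime.
k = 32: 32 = 2 × 16; 33 = 3 × 11; 34 = 2 × 17; 35 = 5 × 7; 36 = 2 × 18 — all composite.

k = 32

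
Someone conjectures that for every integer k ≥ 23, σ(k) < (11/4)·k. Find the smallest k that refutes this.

The first 37 eligible values, up to k = 59, all satisfy the conclusion.
k = 60: σ(60) = 168; 168 ≥ 165.

k = 60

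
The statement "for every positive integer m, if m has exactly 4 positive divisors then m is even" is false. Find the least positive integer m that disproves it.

Check each positive integer m in order until m has exactly 4 positive divisors but m is odd.
The first 4 eligible values, up to m = 14, all satisfy the conclusion.
m = 15: divisors of 15: 1, 3, 5, 15; 15 is odd.

m = 15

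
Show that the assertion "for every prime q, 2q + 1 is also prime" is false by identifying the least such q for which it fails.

q = 7

We need the least prime q for which 2q + 1 is not prime.
q = 2: 2q + 1 = 5, prime.
q = 3: 2q + 1 = 7, prime.
q = 5: 2q + 1 = 11, prime.
q = 7: 2q + 1 = 15 = 3 × 5, not prime.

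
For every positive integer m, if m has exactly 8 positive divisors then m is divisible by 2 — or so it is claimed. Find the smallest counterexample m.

We need the least positive integer m for which m has exactly 8 positive divisors but m is not divisible by 2.
For m = 24, 30, 40, 42, …, 88, 102, 104 the conclusion holds.
m = 105: τ(105) = 8; 105 mod 2 = 1.
So m = 105 is the smallest counterexample.

m = 105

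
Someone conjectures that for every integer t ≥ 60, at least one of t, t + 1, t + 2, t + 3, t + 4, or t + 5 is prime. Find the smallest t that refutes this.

For t = 60, 61, 62, 63, …, 87, 88, 89 the conclusion holds.
t = 90: 90 = 2 × 45; 91 = 7 × 13; 92 = 2 × 46; 93 = 3 × 31; 94 = 2 × 47; 95 = 5 × 19 — all composite.
Thus t = 90 disproves the claim, and no smaller t works.

t = 90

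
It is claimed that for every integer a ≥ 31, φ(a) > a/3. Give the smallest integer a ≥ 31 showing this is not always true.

a = 36

We need the least integer a ≥ 31 for which the claim fails.
For a = 31, 32, 33, 34, 35 the conclusion holds.
a = 36: φ(36) = 12 and 36/3 = 12, so φ(36) ≤ 36/3.
So a = 36 is the smallest counterexample.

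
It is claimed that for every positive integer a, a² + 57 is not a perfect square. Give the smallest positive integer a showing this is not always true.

The first 7 eligible values, up to a = 7, all satisfy the conclusion.
a = 8: 8² + 57 = 121 = 11², a perfect square.

a = 8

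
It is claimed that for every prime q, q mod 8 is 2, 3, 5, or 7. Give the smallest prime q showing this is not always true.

We need the least prime q for which the claim fails.
The first 6 eligible values, up to q = 13, all satisfy the conclusion.
q = 17: 17 mod 8 = 1 — not in {2, 3, 5, 7}.
So q = 17 is the smallest counterexample.

q = 17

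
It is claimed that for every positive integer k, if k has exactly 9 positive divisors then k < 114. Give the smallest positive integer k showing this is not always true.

Check each positive integer k in order until k has exactly 9 positive divisors but the claim fails.
For k = 36, 100 the conclusion holds.
k = 196: τ(196) = 9; 196 ≥ 114.

k = 196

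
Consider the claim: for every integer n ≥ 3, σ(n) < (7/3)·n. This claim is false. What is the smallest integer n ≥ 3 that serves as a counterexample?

n = 12

For n = 3, 4, 5, 6, 7, 8, 9, 10, 11 the conclusion holds.
n = 12: σ(12) = 28; 28 ≥ 28.
So n = 12 is the smallest counterexample.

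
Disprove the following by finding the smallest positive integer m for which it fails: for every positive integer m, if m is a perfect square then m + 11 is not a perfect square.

We need the least positive integer m for which m is a perfect square but m + 11 is a perfect square.
m = 1: 1 + 11 = 12, not a perfect square.
m = 4: 4 + 11 = 15, not a perfect square.
m = 9: 9 + 11 = 20, not a perfect square.
m = 16: 16 + 11 = 27, not a perfect square.
m = 25: 25 = 5² and 25 + 11 = 36 = 6².

m = 25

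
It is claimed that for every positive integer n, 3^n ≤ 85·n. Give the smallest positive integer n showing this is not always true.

Check each positive integer n in order until 3^n > 85·n.
For n = 1, 2, 3, 4, 5 the conclusion holds.
n = 6: 3^n = 729 and 85·n = 510, so 729 > 510.
So n = 6 is the smallest counterexample.

n = 6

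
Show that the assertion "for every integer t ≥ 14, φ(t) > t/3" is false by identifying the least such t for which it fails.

t = 18

Check each integer t ≥ 14 in order until the claim fails.
The first 4 eligible values, up to t = 17, all satisfy the conclusion.
t = 18: φ(18) = 6 and 18/3 = 6, so φ(18) ≤ 18/3.
So t = 18 is the smallest counterexample.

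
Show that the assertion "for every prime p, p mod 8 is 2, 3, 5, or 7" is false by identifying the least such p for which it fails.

Check each prime p in order until the claim fails.
For p = 2, 3, 5, 7, 11, 13 the conclusion holds.
p = 17: 17 mod 8 = 1 — not in {2, 3, 5, 7}.
So p = 17 is the smallest counterexample.

p = 17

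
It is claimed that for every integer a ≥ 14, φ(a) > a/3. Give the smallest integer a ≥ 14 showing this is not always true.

a = 18

The first 4 eligible values, up to a = 17, all satisfy the conclusion.
a = 18: φ(18) = 6 and 18/3 = 6, so φ(18) ≤ 18/3.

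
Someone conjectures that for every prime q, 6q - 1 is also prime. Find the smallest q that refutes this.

q = 11

We need the least prime q for which 6q - 1 is not prime.
For q = 2, 3, 5, 7 the conclusion holds.
q = 11: 6q - 1 = 65 = 5 × 13, not prime.
Thus q = 11 disproves the claim, and no smaller q works.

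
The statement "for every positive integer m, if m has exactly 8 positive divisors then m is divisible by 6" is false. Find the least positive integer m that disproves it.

m = 40

A counterexample is any positive integer m such that m has exactly 8 positive divisors but m is not divisible by 6; we check each in order.
m = 24: τ(24) = 8; 24 mod 6 = 0.
m = 30: τ(30) = 8; 30 mod 6 = 0.
m = 40: τ(40) = 8; 40 mod 6 = 4.
So m = 40 is the smallest counterexample.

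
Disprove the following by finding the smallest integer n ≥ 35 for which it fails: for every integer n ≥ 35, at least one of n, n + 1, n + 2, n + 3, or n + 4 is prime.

n = 48

A counterexample is any integer n ≥ 35 such that n, n + 1, n + 2, n + 3, n + 4 are all composite; we check each in order.
The first 13 eligible values, up to n = 47, all satisfy the conclusion.
n = 48: 48 = 2 × 24; 49 = 7 × 7; 50 = 2 × 25; 51 = 3 × 17; 52 = 2 × 26 — all composite.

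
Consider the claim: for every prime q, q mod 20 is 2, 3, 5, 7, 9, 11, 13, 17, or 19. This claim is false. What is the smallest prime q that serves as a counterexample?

For q = 2, 3, 5, 7, …, 29, 31, 37 the conclusion holds.
q = 41: 41 mod 20 = 1 — not in {2, 3, 5, 7, 9, 11, 13, 17, 19}.

q = 41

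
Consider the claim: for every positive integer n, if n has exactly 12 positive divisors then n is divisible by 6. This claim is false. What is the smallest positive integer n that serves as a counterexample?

Check each positive integer n in order until n has exactly 12 positive divisors but n is not divisible by 6.
For n = 60, 72, 84, 90, 96, 108, 126, 132 the conclusion holds.
n = 140: τ(140) = 12; 140 mod 6 = 2.
So n = 140 is the smallest counterexample.

n = 140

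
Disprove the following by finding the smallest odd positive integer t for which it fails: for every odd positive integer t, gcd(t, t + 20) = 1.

t = 5

A counterexample is any odd positive integer t such that gcd(t, t + 20) > 1; we check each in order.
For t = 1, 3 the conclusion holds.
t = 5: gcd(5, 25) = 5.
Thus t = 5 disproves the claim, and no smaller t works.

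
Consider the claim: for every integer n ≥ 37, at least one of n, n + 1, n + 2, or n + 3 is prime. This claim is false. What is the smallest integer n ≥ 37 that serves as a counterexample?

n = 48

We need the least integer n ≥ 37 for which n, n + 1, n + 2, n + 3 are all composite.
The first 11 eligible values, up to n = 47, all satisfy the conclusion.
n = 48: 48 = 2 × 24; 49 = 7 × 7; 50 = 2 × 25; 51 = 3 × 17 — all composite.
Hence n = 48 is a counterexample.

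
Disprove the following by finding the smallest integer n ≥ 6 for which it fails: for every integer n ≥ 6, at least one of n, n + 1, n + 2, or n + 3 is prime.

n = 24

For n = 6, 7, 8, 9, …, 21, 22, 23 the conclusion holds.
n = 24: 24 = 2 × 12; 25 = 5 × 5; 26 = 2 × 13; 27 = 3 × 9 — all composite.
Thus n = 24 disproves the claim, and no smaller n works.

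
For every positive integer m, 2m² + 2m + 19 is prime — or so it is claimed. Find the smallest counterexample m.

A counterexample is any positive integer m such that 2m² + 2m + 19 is not prime; we check each in order.
For m = 1, 2, 3, 4, …, 15, 16, 17 the conclusion holds.
m = 18: 2m² + 2m + 19 = 703 = 19 × 37, composite.
So m = 18 is the smallest counterexample.

m = 18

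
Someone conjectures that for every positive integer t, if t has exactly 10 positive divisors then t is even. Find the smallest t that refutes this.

t = 405

Check each positive integer t in order until t has exactly 10 positive divisors but t is odd.
For t = 48, 80, 112, 162, 176, 208, 272, 304, 368 the conclusion holds.
t = 405: divisors of 405: 10 divisors; 405 is odd.
Thus t = 405 disproves the claim, and no smaller t works.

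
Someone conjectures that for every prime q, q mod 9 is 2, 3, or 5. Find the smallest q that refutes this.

q = 7

q = 2: 2 mod 9 = 2.
q = 3: 3 mod 9 = 3.
q = 5: 5 mod 9 = 5.
q = 7: 7 mod 9 = 7 — not in {2, 3, 5}.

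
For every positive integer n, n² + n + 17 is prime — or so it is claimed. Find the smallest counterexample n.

Check each positive integer n in order until n² + n + 17 is not prime.
The first 15 eligible values, up to n = 15, all satisfy the conclusion.
n = 16: n² + n + 17 = 289 = 17 × 17, composite.
Hence n = 16 is a counterexample.

n = 16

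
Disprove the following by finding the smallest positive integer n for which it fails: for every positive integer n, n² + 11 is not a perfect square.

n = 5

We need the least positive integer n for which n² + 11 is a perfect square.
n = 1: 1² + 11 = 12, not a perfect square.
n = 2: 2² + 11 = 15, not a perfect square.
n = 3: 3² + 11 = 20, not a perfect square.
n = 4: 4² + 11 = 27, not a perfect square.
n = 5: 5² + 11 = 36 = 6², a perfect square.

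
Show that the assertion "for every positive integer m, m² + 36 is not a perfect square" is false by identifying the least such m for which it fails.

m = 1: 1² + 36 = 37, not a perfect square.
m = 2: 2² + 36 = 40, not a perfect square.
m = 3: 3² + 36 = 45, not a perfect square.
m = 4: 4² + 36 = 52, not a perfect square.
m = 5: 5² + 36 = 61, not a perfect square.
m = 6: 6² + 36 = 72, not a perfect square.
m = 7: 7² + 36 = 85, not a perfect square.
m = 8: 8² + 36 = 100 = 10², a perfect square.

m = 8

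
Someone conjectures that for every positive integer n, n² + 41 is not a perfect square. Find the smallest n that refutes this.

A counterexample is any positive integer n such that n² + 41 is a perfect square; we check each in order.
The first 19 eligible values, up to n = 19, all satisfy the conclusion.
n = 20: 20² + 41 = 441 = 21², a perfect square.
Hence n = 20 is a counterexample.

n = 20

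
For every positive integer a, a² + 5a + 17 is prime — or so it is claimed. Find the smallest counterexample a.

a = 8

For a = 1, 2, 3, 4, 5, 6, 7 the conclusion holds.
a = 8: a² + 5a + 17 = 121 = 11 × 11, composite.
So a = 8 is the smallest counterexample.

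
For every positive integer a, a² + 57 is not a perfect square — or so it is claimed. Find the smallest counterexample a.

We need the least positive integer a for which a² + 57 is a perfect square.
a = 1: 1² + 57 = 58, not a perfect square.
a = 2: 2² + 57 = 61, not a perfect square.
a = 3: 3² + 57 = 66, not a perfect square.
a = 4: 4² + 57 = 73, not a perfect square.
a = 5: 5² + 57 = 82, not a perfect square.
a = 6: 6² + 57 = 93, not a perfect square.
a = 7: 7² + 57 = 106, not a perfect square.
a = 8: 8² + 57 = 121 = 11², a perfect square.
Hence a = 8 is a counterexample.

a = 8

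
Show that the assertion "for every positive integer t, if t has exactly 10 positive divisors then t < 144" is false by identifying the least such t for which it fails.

t = 162

We need the least positive integer t for which t has exactly 10 positive divisors but the claim fails.
For t = 48, 80, 112 the conclusion holds.
t = 162: τ(162) = 10; 162 ≥ 144.
Thus t = 162 disproves the claim, and no smaller t works.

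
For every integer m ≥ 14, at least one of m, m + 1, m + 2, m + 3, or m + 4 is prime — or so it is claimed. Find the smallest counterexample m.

Check each integer m ≥ 14 in order until m, m + 1, m + 2, m + 3, m + 4 are all composite.
For m = 14, 15, 16, 17, 18, 19, 20, 21, 22, 23 the conclusion holds.
m = 24: 24 = 2 × 12; 25 = 5 × 5; 26 = 2 × 13; 27 = 3 × 9; 28 = 2 × 14 — all composite.
Hence m = 24 is a counterexample.

m = 24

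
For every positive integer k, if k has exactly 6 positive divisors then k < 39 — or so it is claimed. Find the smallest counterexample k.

A counterexample is any positive integer k such that k has exactly 6 positive divisors but the claim fails; we check each in order.
The first 5 eligible values, up to k = 32, all satisfy the conclusion.
k = 44: τ(44) = 6; 44 ≥ 39.

k = 44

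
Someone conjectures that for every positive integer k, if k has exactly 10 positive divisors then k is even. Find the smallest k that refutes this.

The first 9 eligible values, up to k = 368, all satisfy the conclusion.
k = 405: divisors of 405: 10 divisors; 405 is odd.
So k = 405 is the smallest counterexample.

k = 405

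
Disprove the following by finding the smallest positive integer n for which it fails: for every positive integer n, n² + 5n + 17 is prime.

We need the least positive integer n for which n² + 5n + 17 is not prime.
n = 1: n² + 5n + 17 = 23, prime.
n = 2: n² + 5n + 17 = 31, prime.
n = 3: n² + 5n + 17 = 41, prime.
n = 4: n² + 5n + 17 = 53, prime.
n = 5: n² + 5n + 17 = 67, prime.
n = 6: n² + 5n + 17 = 83, prime.
n = 7: n² + 5n + 17 = 101, prime.
n = 8: n² + 5n + 17 = 121 = 11 × 11, composite.
Hence n = 8 is a counterexample.

n = 8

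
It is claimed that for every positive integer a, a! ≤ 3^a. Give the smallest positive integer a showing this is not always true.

a = 7

A counterexample is any positive integer a such that a! > 3^a; we check each in order.
a = 1: a! = 1 and 3^a = 3, so 1 ≤ 3.
a = 2: a! = 2 and 3^a = 9, so 2 ≤ 9.
a = 3: a! = 6 and 3^a = 27, so 6 ≤ 27.
a = 4: a! = 24 and 3^a = 81, so 24 ≤ 81.
a = 5: a! = 120 and 3^a = 243, so 120 ≤ 243.
a = 6: a! = 720 and 3^a = 729, so 720 ≤ 729.
a = 7: a! = 5040 and 3^a = 2187, so 5040 > 2187.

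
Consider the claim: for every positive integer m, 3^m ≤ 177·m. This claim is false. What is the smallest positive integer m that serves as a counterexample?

Check each positive integer m in order until 3^m > 177·m.
m = 1: 3^m = 3 and 177·m = 177, so 3 ≤ 177.
m = 2: 3^m = 9 and 177·m = 354, so 9 ≤ 354.
m = 3: 3^m = 27 and 177·m = 531, so 27 ≤ 531.
m = 4: 3^m = 81 and 177·m = 708, so 81 ≤ 708.
m = 5: 3^m = 243 and 177·m = 885, so 243 ≤ 885.
m = 6: 3^m = 729 and 177·m = 1062, so 729 ≤ 1062.
m = 7: 3^m = 2187 and 177·m = 1239, so 2187 > 1239.
So m = 7 is the smallest counterexample.

m = 7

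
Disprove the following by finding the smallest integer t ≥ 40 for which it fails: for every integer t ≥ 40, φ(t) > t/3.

t = 42

Check each integer t ≥ 40 in order until the claim fails.
For t = 40, 41 the conclusion holds.
t = 42: φ(42) = 12 and 42/3 = 14, so φ(42) ≤ 42/3.
Thus t = 42 disproves the claim, and no smaller t works.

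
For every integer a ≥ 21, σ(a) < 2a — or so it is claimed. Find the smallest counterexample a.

a = 21: σ(21) = 32; 32 < 42.
a = 22: σ(22) = 36; 36 < 44.
a = 23: σ(23) = 24; 24 < 46.
a = 24: σ(24) = 60; 60 ≥ 48.
So a = 24 is the smallest counterexample.

a = 24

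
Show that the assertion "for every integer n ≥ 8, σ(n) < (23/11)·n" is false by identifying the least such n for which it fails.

n = 12

We need the least integer n ≥ 8 for which the claim fails.
The first 4 eligible values, up to n = 11, all satisfy the conclusion.
n = 12: σ(12) = 28; 28 ≥ 276/11.
So n = 12 is the smallest counterexample.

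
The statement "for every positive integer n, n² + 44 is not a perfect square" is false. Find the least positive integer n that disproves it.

A counterexample is any positive integer n such that n² + 44 is a perfect square; we check each in order.
For n = 1, 2, 3, 4, 5, 6, 7, 8, 9 the conclusion holds.
n = 10: 10² + 44 = 144 = 12², a perfect square.
So n = 10 is the smallest counterexample.

n = 10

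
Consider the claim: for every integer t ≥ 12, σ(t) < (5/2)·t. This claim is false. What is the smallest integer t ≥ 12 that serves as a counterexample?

t = 24

For t = 12, 13, 14, 15, …, 21, 22, 23 the conclusion holds.
t = 24: σ(24) = 60; 60 ≥ 60.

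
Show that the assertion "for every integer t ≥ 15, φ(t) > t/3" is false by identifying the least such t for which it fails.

For t = 15, 16, 17 the conclusion holds.
t = 18: φ(18) = 6 and 18/3 = 6, so φ(18) ≤ 18/3.
Thus t = 18 disproves the claim, and no smaller t works.

t = 18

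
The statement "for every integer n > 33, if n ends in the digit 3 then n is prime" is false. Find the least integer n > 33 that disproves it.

We need the least integer n > 33 for which n ends in the digit 3 but n is not prime.
n = 43: 43 ends in 3 and is prime.
n = 53: 53 ends in 3 and is prime.
n = 63: 63 ends in 3; 63 = 3 × 21, composite.
Hence n = 63 is a counterexample.

n = 63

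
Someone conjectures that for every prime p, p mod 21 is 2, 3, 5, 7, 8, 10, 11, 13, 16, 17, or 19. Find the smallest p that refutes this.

The first 12 eligible values, up to p = 37, all satisfy the conclusion.
p = 41: 41 mod 21 = 20 — not in {2, 3, 5, 7, 8, 10, 11, 13, 16, 17, 19}.

p = 41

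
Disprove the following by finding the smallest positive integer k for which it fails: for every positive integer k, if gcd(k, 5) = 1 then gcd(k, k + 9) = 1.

A counterexample is any positive integer k such that gcd(k, 5) = 1 but gcd(k, k + 9) > 1; we check each in order.
For k = 1, 2 the conclusion holds.
k = 3: gcd(3, 12) = 3.
Thus k = 3 disproves the claim, and no smaller k works.

k = 3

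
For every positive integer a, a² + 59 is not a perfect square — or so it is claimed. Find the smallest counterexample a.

A counterexample is any positive integer a such that a² + 59 is a perfect square; we check each in order.
For a = 1, 2, 3, 4, …, 26, 27, 28 the conclusion holds.
a = 29: 29² + 59 = 900 = 30², a perfect square.
Thus a = 29 disproves the claim, and no smaller a works.

a = 29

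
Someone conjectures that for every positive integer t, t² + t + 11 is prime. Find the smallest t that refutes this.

A counterexample is any positive integer t such that t² + t + 11 is not prime; we check each in order.
For t = 1, 2, 3, 4, 5, 6, 7, 8, 9 the conclusion holds.
t = 10: t² + t + 11 = 121 = 11 × 11, composite.
Thus t = 10 disproves the claim, and no smaller t works.

t = 10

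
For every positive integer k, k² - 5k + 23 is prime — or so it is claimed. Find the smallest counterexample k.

Check each positive integer k in order until k² - 5k + 23 is not prime.
The first 18 eligible values, up to k = 18, all satisfy the conclusion.
k = 19: k² - 5k + 23 = 289 = 17 × 17, composite.

k = 19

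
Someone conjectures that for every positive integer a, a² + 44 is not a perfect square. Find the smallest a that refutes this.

a = 10

The first 9 eligible values, up to a = 9, all satisfy the conclusion.
a = 10: 10² + 44 = 144 = 12², a perfect square.
So a = 10 is the smallest counterexample.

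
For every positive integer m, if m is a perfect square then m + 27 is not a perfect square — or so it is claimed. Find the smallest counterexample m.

We need the least positive integer m for which m is a perfect square but m + 27 is a perfect square.
m = 1: 1 + 27 = 28, not a perfect square.
m = 4: 4 + 27 = 31, not a perfect square.
m = 9: 9 = 3² and 9 + 27 = 36 = 6².

m = 9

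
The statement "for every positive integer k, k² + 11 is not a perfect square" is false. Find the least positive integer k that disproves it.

The first 4 eligible values, up to k = 4, all satisfy the conclusion.
k = 5: 5² + 11 = 36 = 6², a perfect square.

k = 5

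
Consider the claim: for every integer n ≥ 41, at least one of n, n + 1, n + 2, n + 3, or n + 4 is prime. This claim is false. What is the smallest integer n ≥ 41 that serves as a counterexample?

For n = 41, 42, 43, 44, 45, 46, 47 the conclusion holds.
n = 48: 48 = 2 × 24; 49 = 7 × 7; 50 = 2 × 25; 51 = 3 × 17; 52 = 2 × 26 — all composite.
So n = 48 is the smallest counterexample.

n = 48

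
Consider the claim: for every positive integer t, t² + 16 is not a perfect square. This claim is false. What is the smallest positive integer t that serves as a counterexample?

A counterexample is any positive integer t such that t² + 16 is a perfect square; we check each in order.
For t = 1, 2 the conclusion holds.
t = 3: 3² + 16 = 25 = 5², a perfect square.
Hence t = 3 is a counterexample.

t = 3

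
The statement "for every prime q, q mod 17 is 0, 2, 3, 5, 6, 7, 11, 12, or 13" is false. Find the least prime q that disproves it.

We need the least prime q for which the claim fails.
For q = 2, 3, 5, 7, 11, 13, 17, 19, 23, 29 the conclusion holds.
q = 31: 31 mod 17 = 14 — not in {0, 2, 3, 5, 6, 7, 11, 12, 13}.
So q = 31 is the smallest counterexample.

q = 31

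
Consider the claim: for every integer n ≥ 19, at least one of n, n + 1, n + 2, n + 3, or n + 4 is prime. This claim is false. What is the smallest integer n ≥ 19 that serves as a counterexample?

n = 24

A counterexample is any integer n ≥ 19 such that n, n + 1, n + 2, n + 3, n + 4 are all composite; we check each in order.
n = 19: 19 is prime.
n = 20: 23 is prime.
n = 21: 23 is prime.
n = 22: 23 is prime.
n = 23: 23 is prime.
n = 24: 24 = 2 × 12; 25 = 5 × 5; 26 = 2 × 13; 27 = 3 × 9; 28 = 2 × 14 — all composite.
Hence n = 24 is a counterexample.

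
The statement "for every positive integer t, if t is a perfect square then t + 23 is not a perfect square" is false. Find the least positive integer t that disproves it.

t = 121

For t = 1, 4, 9, 16, 25, 36, 49, 64, 81, 100 the conclusion holds.
t = 121: 121 = 11² and 121 + 23 = 144 = 12².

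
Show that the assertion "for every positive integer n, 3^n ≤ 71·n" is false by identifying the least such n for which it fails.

We need the least positive integer n for which 3^n > 71·n.
The first 5 eligible values, up to n = 5, all satisfy the conclusion.
n = 6: 3^n = 729 and 71·n = 426, so 729 > 426.
Hence n = 6 is a counterexample.

n = 6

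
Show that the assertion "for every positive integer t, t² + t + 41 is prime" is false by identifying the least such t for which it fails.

Check each positive integer t in order until t² + t + 41 is not prime.
The first 39 eligible values, up to t = 39, all satisfy the conclusion.
t = 40: t² + t + 41 = 1681 = 41 × 41, composite.
So t = 40 is the smallest counterexample.

t = 40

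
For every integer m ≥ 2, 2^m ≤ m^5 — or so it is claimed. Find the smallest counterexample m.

m = 23

A counterexample is any integer m ≥ 2 such that 2^m > m^5; we check each in order.
For m = 2, 3, 4, 5, …, 20, 21, 22 the conclusion holds.
m = 23: 2^m = 8388608 and m^5 = 6436343, so 8388608 > 6436343.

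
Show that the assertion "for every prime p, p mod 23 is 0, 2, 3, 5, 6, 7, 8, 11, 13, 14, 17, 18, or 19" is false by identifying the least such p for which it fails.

For p = 2, 3, 5, 7, …, 31, 37, 41 the conclusion holds.
p = 43: 43 mod 23 = 20 — not in {0, 2, 3, 5, 6, 7, 8, 11, 13, 14, 17, 18, 19}.

p = 43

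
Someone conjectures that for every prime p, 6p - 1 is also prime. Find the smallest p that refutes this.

p = 11

The first 4 eligible values, up to p = 7, all satisfy the conclusion.
p = 11: 6p - 1 = 65 = 5 × 13, not prime.
Thus p = 11 disproves the claim, and no smaller p works.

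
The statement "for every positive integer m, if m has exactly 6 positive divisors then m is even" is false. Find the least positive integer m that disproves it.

We need the least positive integer m for which m has exactly 6 positive divisors but m is odd.
The first 6 eligible values, up to m = 44, all satisfy the conclusion.
m = 45: divisors of 45: 1, 3, 5, 9, 15, 45; 45 is odd.
So m = 45 is the smallest counterexample.

m = 45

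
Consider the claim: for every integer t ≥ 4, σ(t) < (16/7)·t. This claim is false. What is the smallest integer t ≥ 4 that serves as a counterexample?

A counterexample is any integer t ≥ 4 such that the claim fails; we check each in order.
t = 4: σ(4) = 7; 7 < 64/7.
t = 5: σ(5) = 6; 6 < 80/7.
t = 6: σ(6) = 12; 12 < 96/7.
t = 7: σ(7) = 8; 8 < 16.
t = 8: σ(8) = 15; 15 < 128/7.
t = 9: σ(9) = 13; 13 < 144/7.
t = 10: σ(10) = 18; 18 < 160/7.
t = 11: σ(11) = 12; 12 < 176/7.
t = 12: σ(12) = 28; 28 ≥ 192/7.
Thus t = 12 disproves the claim, and no smaller t works.

t = 12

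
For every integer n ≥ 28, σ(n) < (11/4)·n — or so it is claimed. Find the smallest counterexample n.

Check each integer n ≥ 28 in order until the claim fails.
For n = 28, 29, 30, 31, …, 57, 58, 59 the conclusion holds.
n = 60: σ(60) = 168; 168 ≥ 165.
So n = 60 is the smallest counterexample.

n = 60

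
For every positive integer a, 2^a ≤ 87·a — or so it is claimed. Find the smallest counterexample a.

a = 10

Check each positive integer a in order until 2^a > 87·a.
The first 9 eligible values, up to a = 9, all satisfy the conclusion.
a = 10: 2^a = 1024 and 87·a = 870, so 1024 > 870.
Thus a = 10 disproves the claim, and no smaller a works.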